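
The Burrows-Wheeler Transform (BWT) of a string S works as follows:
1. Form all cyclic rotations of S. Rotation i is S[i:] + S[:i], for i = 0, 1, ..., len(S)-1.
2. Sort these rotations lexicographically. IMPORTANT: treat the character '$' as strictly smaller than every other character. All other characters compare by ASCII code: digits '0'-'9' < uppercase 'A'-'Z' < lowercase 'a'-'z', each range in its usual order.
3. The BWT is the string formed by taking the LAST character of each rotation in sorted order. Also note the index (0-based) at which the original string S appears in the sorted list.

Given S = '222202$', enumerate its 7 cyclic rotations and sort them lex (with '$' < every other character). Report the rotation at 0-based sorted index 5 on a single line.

All 7 rotations (rotation i = S[i:]+S[:i]):
  rot[0] = 222202$
  rot[1] = 22202$2
  rot[2] = 2202$22
  rot[3] = 202$222
  rot[4] = 02$2222
  rot[5] = 2$22220
  rot[6] = $222202
Sorted (with $ < everything):
  sorted[0] = $222202
  sorted[1] = 02$2222
  sorted[2] = 2$22220
  sorted[3] = 202$222
  sorted[4] = 2202$22
  sorted[5] = 22202$2
  sorted[6] = 222202$
sorted[5] = 22202$2

Answer: 22202$2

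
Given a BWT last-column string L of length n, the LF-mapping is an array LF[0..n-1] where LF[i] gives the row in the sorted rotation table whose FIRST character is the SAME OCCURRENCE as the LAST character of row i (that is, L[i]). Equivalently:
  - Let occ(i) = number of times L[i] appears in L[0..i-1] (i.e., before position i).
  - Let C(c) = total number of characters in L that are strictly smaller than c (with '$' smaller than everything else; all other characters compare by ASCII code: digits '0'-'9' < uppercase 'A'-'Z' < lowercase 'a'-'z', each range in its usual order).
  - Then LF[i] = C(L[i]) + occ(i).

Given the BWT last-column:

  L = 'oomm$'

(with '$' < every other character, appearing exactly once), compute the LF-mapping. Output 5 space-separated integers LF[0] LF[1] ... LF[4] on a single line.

Answer: 3 4 1 2 0

Derivation:
Char counts: '$':1, 'm':2, 'o':2
C (first-col start): C('$')=0, C('m')=1, C('o')=3
L[0]='o': occ=0, LF[0]=C('o')+0=3+0=3
L[1]='o': occ=1, LF[1]=C('o')+1=3+1=4
L[2]='m': occ=0, LF[2]=C('m')+0=1+0=1
L[3]='m': occ=1, LF[3]=C('m')+1=1+1=2
L[4]='$': occ=0, LF[4]=C('$')+0=0+0=0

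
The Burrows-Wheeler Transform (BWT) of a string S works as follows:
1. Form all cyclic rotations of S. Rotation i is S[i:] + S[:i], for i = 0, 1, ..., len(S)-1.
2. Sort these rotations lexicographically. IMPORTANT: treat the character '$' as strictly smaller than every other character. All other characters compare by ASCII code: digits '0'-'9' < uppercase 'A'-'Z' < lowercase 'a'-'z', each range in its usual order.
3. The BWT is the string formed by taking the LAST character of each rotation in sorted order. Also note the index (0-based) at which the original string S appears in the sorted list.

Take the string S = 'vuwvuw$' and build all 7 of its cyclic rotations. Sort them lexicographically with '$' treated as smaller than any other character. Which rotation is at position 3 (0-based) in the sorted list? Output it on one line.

All 7 rotations (rotation i = S[i:]+S[:i]):
  rot[0] = vuwvuw$
  rot[1] = uwvuw$v
  rot[2] = wvuw$vu
  rot[3] = vuw$vuw
  rot[4] = uw$vuwv
  rot[5] = w$vuwvu
  rot[6] = $vuwvuw
Sorted (with $ < everything):
  sorted[0] = $vuwvuw
  sorted[1] = uw$vuwv
  sorted[2] = uwvuw$v
  sorted[3] = vuw$vuw
  sorted[4] = vuwvuw$
  sorted[5] = w$vuwvu
  sorted[6] = wvuw$vu
sorted[3] = vuw$vuw

Answer: vuw$vuw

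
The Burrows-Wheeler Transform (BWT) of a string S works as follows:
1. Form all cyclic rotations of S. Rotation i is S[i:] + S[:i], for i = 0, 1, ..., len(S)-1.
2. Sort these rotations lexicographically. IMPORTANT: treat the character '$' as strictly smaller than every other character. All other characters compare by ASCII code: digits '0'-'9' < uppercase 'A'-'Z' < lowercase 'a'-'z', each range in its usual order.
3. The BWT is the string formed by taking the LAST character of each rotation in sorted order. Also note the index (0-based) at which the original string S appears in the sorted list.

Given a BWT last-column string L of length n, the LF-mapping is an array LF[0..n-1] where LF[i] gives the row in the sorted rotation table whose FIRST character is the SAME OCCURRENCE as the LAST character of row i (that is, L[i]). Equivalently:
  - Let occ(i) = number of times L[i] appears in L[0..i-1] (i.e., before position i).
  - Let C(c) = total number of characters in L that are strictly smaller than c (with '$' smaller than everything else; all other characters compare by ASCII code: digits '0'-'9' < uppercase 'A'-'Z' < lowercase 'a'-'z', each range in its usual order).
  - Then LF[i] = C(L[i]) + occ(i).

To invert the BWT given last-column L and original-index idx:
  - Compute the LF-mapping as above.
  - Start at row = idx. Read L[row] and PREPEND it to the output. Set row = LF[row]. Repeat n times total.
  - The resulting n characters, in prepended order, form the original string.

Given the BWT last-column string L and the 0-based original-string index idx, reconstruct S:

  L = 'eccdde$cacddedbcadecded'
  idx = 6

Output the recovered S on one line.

Answer: cccecadeddbdddcacddeee$

Derivation:
LF mapping: 18 4 5 10 11 19 0 6 1 7 12 13 20 14 3 8 2 15 21 9 16 22 17
Walk LF starting at row 6, prepending L[row]:
  step 1: row=6, L[6]='$', prepend. Next row=LF[6]=0
  step 2: row=0, L[0]='e', prepend. Next row=LF[0]=18
  step 3: row=18, L[18]='e', prepend. Next row=LF[18]=21
  step 4: row=21, L[21]='e', prepend. Next row=LF[21]=22
  step 5: row=22, L[22]='d', prepend. Next row=LF[22]=17
  step 6: row=17, L[17]='d', prepend. Next row=LF[17]=15
  step 7: row=15, L[15]='c', prepend. Next row=LF[15]=8
  step 8: row=8, L[8]='a', prepend. Next row=LF[8]=1
  step 9: row=1, L[1]='c', prepend. Next row=LF[1]=4
  step 10: row=4, L[4]='d', prepend. Next row=LF[4]=11
  step 11: row=11, L[11]='d', prepend. Next row=LF[11]=13
  step 12: row=13, L[13]='d', prepend. Next row=LF[13]=14
  step 13: row=14, L[14]='b', prepend. Next row=LF[14]=3
  step 14: row=3, L[3]='d', prepend. Next row=LF[3]=10
  step 15: row=10, L[10]='d', prepend. Next row=LF[10]=12
  step 16: row=12, L[12]='e', prepend. Next row=LF[12]=20
  step 17: row=20, L[20]='d', prepend. Next row=LF[20]=16
  step 18: row=16, L[16]='a', prepend. Next row=LF[16]=2
  step 19: row=2, L[2]='c', prepend. Next row=LF[2]=5
  step 20: row=5, L[5]='e', prepend. Next row=LF[5]=19
  step 21: row=19, L[19]='c', prepend. Next row=LF[19]=9
  step 22: row=9, L[9]='c', prepend. Next row=LF[9]=7
  step 23: row=7, L[7]='c', prepend. Next row=LF[7]=6
Reversed output: cccecadeddbdddcacddeee$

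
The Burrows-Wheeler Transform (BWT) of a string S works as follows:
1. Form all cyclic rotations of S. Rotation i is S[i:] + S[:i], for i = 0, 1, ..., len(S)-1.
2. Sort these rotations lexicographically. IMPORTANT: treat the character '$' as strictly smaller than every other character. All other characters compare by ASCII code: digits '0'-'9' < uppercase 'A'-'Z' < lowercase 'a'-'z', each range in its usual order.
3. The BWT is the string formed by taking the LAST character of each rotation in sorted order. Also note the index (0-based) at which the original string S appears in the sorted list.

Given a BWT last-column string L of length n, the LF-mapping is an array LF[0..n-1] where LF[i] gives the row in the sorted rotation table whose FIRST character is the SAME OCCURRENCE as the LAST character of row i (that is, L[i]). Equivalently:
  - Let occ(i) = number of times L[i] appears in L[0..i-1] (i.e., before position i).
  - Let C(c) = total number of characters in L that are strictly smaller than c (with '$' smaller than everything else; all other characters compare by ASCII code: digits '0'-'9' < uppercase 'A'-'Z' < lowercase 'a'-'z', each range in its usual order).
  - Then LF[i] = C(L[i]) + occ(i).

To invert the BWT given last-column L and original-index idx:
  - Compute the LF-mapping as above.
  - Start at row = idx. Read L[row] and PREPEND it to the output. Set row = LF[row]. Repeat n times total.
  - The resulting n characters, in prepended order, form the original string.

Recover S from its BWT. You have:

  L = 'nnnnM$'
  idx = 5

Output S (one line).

LF mapping: 2 3 4 5 1 0
Walk LF starting at row 5, prepending L[row]:
  step 1: row=5, L[5]='$', prepend. Next row=LF[5]=0
  step 2: row=0, L[0]='n', prepend. Next row=LF[0]=2
  step 3: row=2, L[2]='n', prepend. Next row=LF[2]=4
  step 4: row=4, L[4]='M', prepend. Next row=LF[4]=1
  step 5: row=1, L[1]='n', prepend. Next row=LF[1]=3
  step 6: row=3, L[3]='n', prepend. Next row=LF[3]=5
Reversed output: nnMnn$

Answer: nnMnn$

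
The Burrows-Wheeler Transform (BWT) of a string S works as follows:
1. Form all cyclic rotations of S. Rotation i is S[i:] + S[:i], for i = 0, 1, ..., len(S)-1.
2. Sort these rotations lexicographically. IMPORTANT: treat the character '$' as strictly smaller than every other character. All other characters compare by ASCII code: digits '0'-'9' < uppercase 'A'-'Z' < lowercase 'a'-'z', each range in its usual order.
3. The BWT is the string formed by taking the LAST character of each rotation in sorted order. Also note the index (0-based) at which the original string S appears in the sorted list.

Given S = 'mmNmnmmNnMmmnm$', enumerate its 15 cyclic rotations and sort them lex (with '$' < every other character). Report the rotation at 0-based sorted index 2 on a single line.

Answer: NmnmmNnMmmnm$mm

Derivation:
All 15 rotations (rotation i = S[i:]+S[:i]):
  rot[0] = mmNmnmmNnMmmnm$
  rot[1] = mNmnmmNnMmmnm$m
  rot[2] = NmnmmNnMmmnm$mm
  rot[3] = mnmmNnMmmnm$mmN
  rot[4] = nmmNnMmmnm$mmNm
  rot[5] = mmNnMmmnm$mmNmn
  rot[6] = mNnMmmnm$mmNmnm
  rot[7] = NnMmmnm$mmNmnmm
  rot[8] = nMmmnm$mmNmnmmN
  rot[9] = Mmmnm$mmNmnmmNn
  rot[10] = mmnm$mmNmnmmNnM
  rot[11] = mnm$mmNmnmmNnMm
  rot[12] = nm$mmNmnmmNnMmm
  rot[13] = m$mmNmnmmNnMmmn
  rot[14] = $mmNmnmmNnMmmnm
Sorted (with $ < everything):
  sorted[0] = $mmNmnmmNnMmmnm
  sorted[1] = Mmmnm$mmNmnmmNn
  sorted[2] = NmnmmNnMmmnm$mm
  sorted[3] = NnMmmnm$mmNmnmm
  sorted[4] = m$mmNmnmmNnMmmn
  sorted[5] = mNmnmmNnMmmnm$m
  sorted[6] = mNnMmmnm$mmNmnm
  sorted[7] = mmNmnmmNnMmmnm$
  sorted[8] = mmNnMmmnm$mmNmn
  sorted[9] = mmnm$mmNmnmmNnM
  sorted[10] = mnm$mmNmnmmNnMm
  sorted[11] = mnmmNnMmmnm$mmN
  sorted[12] = nMmmnm$mmNmnmmN
  sorted[13] = nm$mmNmnmmNnMmm
  sorted[14] = nmmNnMmmnm$mmNm
sorted[2] = NmnmmNnMmmnm$mm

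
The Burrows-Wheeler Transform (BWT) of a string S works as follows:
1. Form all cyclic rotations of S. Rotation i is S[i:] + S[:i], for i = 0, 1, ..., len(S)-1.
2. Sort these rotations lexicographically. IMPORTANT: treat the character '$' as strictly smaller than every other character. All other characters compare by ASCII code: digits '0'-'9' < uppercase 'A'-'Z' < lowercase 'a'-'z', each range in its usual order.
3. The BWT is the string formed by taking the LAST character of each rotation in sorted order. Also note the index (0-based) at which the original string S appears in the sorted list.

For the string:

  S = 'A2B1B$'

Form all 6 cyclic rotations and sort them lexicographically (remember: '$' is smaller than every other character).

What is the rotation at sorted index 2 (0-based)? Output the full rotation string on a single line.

Answer: 2B1B$A

Derivation:
All 6 rotations (rotation i = S[i:]+S[:i]):
  rot[0] = A2B1B$
  rot[1] = 2B1B$A
  rot[2] = B1B$A2
  rot[3] = 1B$A2B
  rot[4] = B$A2B1
  rot[5] = $A2B1B
Sorted (with $ < everything):
  sorted[0] = $A2B1B
  sorted[1] = 1B$A2B
  sorted[2] = 2B1B$A
  sorted[3] = A2B1B$
  sorted[4] = B$A2B1
  sorted[5] = B1B$A2
sorted[2] = 2B1B$A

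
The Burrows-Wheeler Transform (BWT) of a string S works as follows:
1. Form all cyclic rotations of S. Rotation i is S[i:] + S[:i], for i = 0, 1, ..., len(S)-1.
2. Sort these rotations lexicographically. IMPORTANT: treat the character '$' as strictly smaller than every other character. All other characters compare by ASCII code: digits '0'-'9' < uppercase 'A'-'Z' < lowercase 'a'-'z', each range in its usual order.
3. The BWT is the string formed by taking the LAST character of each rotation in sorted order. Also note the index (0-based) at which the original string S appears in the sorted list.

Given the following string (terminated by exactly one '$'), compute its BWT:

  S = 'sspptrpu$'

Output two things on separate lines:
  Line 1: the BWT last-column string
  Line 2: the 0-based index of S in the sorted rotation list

Answer: usprts$pp
6

Derivation:
All 9 rotations (rotation i = S[i:]+S[:i]):
  rot[0] = sspptrpu$
  rot[1] = spptrpu$s
  rot[2] = pptrpu$ss
  rot[3] = ptrpu$ssp
  rot[4] = trpu$sspp
  rot[5] = rpu$ssppt
  rot[6] = pu$sspptr
  rot[7] = u$sspptrp
  rot[8] = $sspptrpu
Sorted (with $ < everything):
  sorted[0] = $sspptrpu  (last char: 'u')
  sorted[1] = pptrpu$ss  (last char: 's')
  sorted[2] = ptrpu$ssp  (last char: 'p')
  sorted[3] = pu$sspptr  (last char: 'r')
  sorted[4] = rpu$ssppt  (last char: 't')
  sorted[5] = spptrpu$s  (last char: 's')
  sorted[6] = sspptrpu$  (last char: '$')
  sorted[7] = trpu$sspp  (last char: 'p')
  sorted[8] = u$sspptrp  (last char: 'p')
Last column: usprts$pp
Original string S is at sorted index 6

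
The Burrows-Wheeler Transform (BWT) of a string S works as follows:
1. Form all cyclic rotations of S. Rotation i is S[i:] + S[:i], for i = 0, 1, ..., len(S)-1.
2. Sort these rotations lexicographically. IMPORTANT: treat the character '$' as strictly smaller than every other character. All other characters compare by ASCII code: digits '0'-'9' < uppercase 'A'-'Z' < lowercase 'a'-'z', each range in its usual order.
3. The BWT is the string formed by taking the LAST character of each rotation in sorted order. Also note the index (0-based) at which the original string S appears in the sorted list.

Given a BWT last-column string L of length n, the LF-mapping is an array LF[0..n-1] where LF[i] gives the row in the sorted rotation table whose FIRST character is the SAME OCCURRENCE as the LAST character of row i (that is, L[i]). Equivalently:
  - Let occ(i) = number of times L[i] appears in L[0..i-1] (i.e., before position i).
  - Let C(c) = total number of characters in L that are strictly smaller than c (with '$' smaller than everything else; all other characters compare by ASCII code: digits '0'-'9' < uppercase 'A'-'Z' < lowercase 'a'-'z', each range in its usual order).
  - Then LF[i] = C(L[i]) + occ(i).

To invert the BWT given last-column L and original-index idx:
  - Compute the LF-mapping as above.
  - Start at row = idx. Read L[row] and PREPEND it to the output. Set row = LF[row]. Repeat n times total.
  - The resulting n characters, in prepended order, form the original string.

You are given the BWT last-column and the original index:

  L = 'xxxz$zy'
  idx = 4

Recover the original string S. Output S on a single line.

Answer: yzzxxx$

Derivation:
LF mapping: 1 2 3 5 0 6 4
Walk LF starting at row 4, prepending L[row]:
  step 1: row=4, L[4]='$', prepend. Next row=LF[4]=0
  step 2: row=0, L[0]='x', prepend. Next row=LF[0]=1
  step 3: row=1, L[1]='x', prepend. Next row=LF[1]=2
  step 4: row=2, L[2]='x', prepend. Next row=LF[2]=3
  step 5: row=3, L[3]='z', prepend. Next row=LF[3]=5
  step 6: row=5, L[5]='z', prepend. Next row=LF[5]=6
  step 7: row=6, L[6]='y', prepend. Next row=LF[6]=4
Reversed output: yzzxxx$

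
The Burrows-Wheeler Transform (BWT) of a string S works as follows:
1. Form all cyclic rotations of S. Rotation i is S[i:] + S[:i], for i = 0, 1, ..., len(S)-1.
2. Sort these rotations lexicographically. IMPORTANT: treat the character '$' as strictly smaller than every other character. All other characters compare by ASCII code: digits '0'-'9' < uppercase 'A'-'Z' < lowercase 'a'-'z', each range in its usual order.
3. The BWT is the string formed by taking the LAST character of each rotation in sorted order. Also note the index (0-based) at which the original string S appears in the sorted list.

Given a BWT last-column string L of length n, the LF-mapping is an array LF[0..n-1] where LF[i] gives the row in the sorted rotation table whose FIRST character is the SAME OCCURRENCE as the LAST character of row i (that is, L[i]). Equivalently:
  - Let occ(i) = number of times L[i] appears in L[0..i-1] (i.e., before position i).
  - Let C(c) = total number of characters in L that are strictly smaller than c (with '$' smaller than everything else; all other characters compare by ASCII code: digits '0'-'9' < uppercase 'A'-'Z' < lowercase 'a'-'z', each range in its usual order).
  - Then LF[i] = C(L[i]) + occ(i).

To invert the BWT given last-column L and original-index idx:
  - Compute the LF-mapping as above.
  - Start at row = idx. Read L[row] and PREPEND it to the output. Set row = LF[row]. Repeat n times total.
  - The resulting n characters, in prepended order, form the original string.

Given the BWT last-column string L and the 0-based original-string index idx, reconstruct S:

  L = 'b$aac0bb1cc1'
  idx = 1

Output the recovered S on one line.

LF mapping: 6 0 4 5 9 1 7 8 2 10 11 3
Walk LF starting at row 1, prepending L[row]:
  step 1: row=1, L[1]='$', prepend. Next row=LF[1]=0
  step 2: row=0, L[0]='b', prepend. Next row=LF[0]=6
  step 3: row=6, L[6]='b', prepend. Next row=LF[6]=7
  step 4: row=7, L[7]='b', prepend. Next row=LF[7]=8
  step 5: row=8, L[8]='1', prepend. Next row=LF[8]=2
  step 6: row=2, L[2]='a', prepend. Next row=LF[2]=4
  step 7: row=4, L[4]='c', prepend. Next row=LF[4]=9
  step 8: row=9, L[9]='c', prepend. Next row=LF[9]=10
  step 9: row=10, L[10]='c', prepend. Next row=LF[10]=11
  step 10: row=11, L[11]='1', prepend. Next row=LF[11]=3
  step 11: row=3, L[3]='a', prepend. Next row=LF[3]=5
  step 12: row=5, L[5]='0', prepend. Next row=LF[5]=1
Reversed output: 0a1ccca1bbb$

Answer: 0a1ccca1bbb$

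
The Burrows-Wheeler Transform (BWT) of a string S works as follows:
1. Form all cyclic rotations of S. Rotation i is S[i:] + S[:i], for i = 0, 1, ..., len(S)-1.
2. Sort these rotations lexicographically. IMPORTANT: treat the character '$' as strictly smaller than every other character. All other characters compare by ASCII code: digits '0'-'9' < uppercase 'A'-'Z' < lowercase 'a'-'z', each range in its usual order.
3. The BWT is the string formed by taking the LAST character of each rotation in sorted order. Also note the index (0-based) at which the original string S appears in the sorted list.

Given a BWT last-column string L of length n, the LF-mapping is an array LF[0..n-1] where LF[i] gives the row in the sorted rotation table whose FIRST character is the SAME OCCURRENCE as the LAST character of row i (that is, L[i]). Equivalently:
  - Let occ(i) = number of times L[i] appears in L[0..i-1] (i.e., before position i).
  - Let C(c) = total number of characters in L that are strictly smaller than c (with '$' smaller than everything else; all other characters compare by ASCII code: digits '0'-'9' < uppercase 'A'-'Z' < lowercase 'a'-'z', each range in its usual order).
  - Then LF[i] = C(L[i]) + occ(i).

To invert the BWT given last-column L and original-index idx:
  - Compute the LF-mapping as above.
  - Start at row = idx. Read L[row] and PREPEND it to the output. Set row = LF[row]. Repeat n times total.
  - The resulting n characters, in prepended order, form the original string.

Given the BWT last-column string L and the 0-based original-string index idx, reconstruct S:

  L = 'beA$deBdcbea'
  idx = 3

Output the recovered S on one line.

LF mapping: 4 9 1 0 7 10 2 8 6 5 11 3
Walk LF starting at row 3, prepending L[row]:
  step 1: row=3, L[3]='$', prepend. Next row=LF[3]=0
  step 2: row=0, L[0]='b', prepend. Next row=LF[0]=4
  step 3: row=4, L[4]='d', prepend. Next row=LF[4]=7
  step 4: row=7, L[7]='d', prepend. Next row=LF[7]=8
  step 5: row=8, L[8]='c', prepend. Next row=LF[8]=6
  step 6: row=6, L[6]='B', prepend. Next row=LF[6]=2
  step 7: row=2, L[2]='A', prepend. Next row=LF[2]=1
  step 8: row=1, L[1]='e', prepend. Next row=LF[1]=9
  step 9: row=9, L[9]='b', prepend. Next row=LF[9]=5
  step 10: row=5, L[5]='e', prepend. Next row=LF[5]=10
  step 11: row=10, L[10]='e', prepend. Next row=LF[10]=11
  step 12: row=11, L[11]='a', prepend. Next row=LF[11]=3
Reversed output: aeebeABcddb$

Answer: aeebeABcddb$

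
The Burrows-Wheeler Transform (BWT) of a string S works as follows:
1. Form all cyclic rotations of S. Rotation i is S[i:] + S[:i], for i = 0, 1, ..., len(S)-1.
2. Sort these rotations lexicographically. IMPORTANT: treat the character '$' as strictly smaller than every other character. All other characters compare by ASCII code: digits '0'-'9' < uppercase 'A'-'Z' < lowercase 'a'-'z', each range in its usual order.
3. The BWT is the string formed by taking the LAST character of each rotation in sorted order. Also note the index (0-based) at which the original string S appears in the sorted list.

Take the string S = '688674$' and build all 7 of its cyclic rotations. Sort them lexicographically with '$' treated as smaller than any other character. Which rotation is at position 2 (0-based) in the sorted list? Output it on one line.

Answer: 674$688

Derivation:
All 7 rotations (rotation i = S[i:]+S[:i]):
  rot[0] = 688674$
  rot[1] = 88674$6
  rot[2] = 8674$68
  rot[3] = 674$688
  rot[4] = 74$6886
  rot[5] = 4$68867
  rot[6] = $688674
Sorted (with $ < everything):
  sorted[0] = $688674
  sorted[1] = 4$68867
  sorted[2] = 674$688
  sorted[3] = 688674$
  sorted[4] = 74$6886
  sorted[5] = 8674$68
  sorted[6] = 88674$6
sorted[2] = 674$688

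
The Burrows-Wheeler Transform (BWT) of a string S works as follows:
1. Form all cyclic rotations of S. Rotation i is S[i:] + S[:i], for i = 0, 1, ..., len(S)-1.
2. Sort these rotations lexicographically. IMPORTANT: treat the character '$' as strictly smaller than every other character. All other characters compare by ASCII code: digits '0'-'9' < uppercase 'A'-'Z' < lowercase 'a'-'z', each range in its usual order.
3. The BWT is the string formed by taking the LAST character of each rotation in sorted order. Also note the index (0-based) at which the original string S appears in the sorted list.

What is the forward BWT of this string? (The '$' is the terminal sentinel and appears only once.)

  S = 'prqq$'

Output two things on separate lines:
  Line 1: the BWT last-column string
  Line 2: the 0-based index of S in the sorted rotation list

All 5 rotations (rotation i = S[i:]+S[:i]):
  rot[0] = prqq$
  rot[1] = rqq$p
  rot[2] = qq$pr
  rot[3] = q$prq
  rot[4] = $prqq
Sorted (with $ < everything):
  sorted[0] = $prqq  (last char: 'q')
  sorted[1] = prqq$  (last char: '$')
  sorted[2] = q$prq  (last char: 'q')
  sorted[3] = qq$pr  (last char: 'r')
  sorted[4] = rqq$p  (last char: 'p')
Last column: q$qrp
Original string S is at sorted index 1

Answer: q$qrp
1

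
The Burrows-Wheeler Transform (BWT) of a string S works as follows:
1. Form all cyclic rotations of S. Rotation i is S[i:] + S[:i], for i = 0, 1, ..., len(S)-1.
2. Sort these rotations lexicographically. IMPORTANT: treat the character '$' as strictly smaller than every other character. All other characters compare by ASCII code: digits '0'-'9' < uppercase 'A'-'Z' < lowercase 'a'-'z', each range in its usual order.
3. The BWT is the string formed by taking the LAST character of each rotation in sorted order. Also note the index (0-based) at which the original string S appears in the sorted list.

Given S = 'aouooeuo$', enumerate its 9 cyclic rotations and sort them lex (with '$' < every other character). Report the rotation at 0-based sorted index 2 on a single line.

Answer: euo$aouoo

Derivation:
All 9 rotations (rotation i = S[i:]+S[:i]):
  rot[0] = aouooeuo$
  rot[1] = ouooeuo$a
  rot[2] = uooeuo$ao
  rot[3] = ooeuo$aou
  rot[4] = oeuo$aouo
  rot[5] = euo$aouoo
  rot[6] = uo$aouooe
  rot[7] = o$aouooeu
  rot[8] = $aouooeuo
Sorted (with $ < everything):
  sorted[0] = $aouooeuo
  sorted[1] = aouooeuo$
  sorted[2] = euo$aouoo
  sorted[3] = o$aouooeu
  sorted[4] = oeuo$aouo
  sorted[5] = ooeuo$aou
  sorted[6] = ouooeuo$a
  sorted[7] = uo$aouooe
  sorted[8] = uooeuo$ao
sorted[2] = euo$aouoo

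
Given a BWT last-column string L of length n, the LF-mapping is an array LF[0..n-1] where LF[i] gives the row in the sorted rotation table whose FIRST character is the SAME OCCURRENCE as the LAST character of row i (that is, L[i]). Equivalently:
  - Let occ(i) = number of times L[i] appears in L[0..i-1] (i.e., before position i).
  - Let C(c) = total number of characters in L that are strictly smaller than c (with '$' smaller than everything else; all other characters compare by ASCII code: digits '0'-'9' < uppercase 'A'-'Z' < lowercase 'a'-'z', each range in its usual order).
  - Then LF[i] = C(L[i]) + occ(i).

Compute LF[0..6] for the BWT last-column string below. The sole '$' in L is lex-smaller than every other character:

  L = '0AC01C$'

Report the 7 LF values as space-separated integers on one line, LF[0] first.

Char counts: '$':1, '0':2, '1':1, 'A':1, 'C':2
C (first-col start): C('$')=0, C('0')=1, C('1')=3, C('A')=4, C('C')=5
L[0]='0': occ=0, LF[0]=C('0')+0=1+0=1
L[1]='A': occ=0, LF[1]=C('A')+0=4+0=4
L[2]='C': occ=0, LF[2]=C('C')+0=5+0=5
L[3]='0': occ=1, LF[3]=C('0')+1=1+1=2
L[4]='1': occ=0, LF[4]=C('1')+0=3+0=3
L[5]='C': occ=1, LF[5]=C('C')+1=5+1=6
L[6]='$': occ=0, LF[6]=C('$')+0=0+0=0

Answer: 1 4 5 2 3 6 0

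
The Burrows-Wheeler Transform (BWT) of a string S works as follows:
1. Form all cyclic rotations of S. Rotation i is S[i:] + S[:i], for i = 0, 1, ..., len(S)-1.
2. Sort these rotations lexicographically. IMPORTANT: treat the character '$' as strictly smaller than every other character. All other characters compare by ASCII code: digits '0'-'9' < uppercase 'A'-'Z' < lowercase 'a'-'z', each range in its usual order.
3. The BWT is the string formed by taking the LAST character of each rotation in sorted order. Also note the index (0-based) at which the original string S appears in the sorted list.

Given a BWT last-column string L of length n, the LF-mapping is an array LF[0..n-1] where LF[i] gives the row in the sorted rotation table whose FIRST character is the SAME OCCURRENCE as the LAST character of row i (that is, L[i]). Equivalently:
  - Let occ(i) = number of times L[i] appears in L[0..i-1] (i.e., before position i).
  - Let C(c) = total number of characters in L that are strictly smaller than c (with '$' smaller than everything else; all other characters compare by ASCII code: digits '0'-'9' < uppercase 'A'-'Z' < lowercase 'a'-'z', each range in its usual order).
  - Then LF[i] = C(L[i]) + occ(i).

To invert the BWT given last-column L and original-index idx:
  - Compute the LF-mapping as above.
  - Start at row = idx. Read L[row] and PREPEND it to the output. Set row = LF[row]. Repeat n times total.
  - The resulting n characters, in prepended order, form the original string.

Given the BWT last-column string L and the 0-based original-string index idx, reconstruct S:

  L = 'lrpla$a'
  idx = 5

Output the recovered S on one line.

LF mapping: 3 6 5 4 1 0 2
Walk LF starting at row 5, prepending L[row]:
  step 1: row=5, L[5]='$', prepend. Next row=LF[5]=0
  step 2: row=0, L[0]='l', prepend. Next row=LF[0]=3
  step 3: row=3, L[3]='l', prepend. Next row=LF[3]=4
  step 4: row=4, L[4]='a', prepend. Next row=LF[4]=1
  step 5: row=1, L[1]='r', prepend. Next row=LF[1]=6
  step 6: row=6, L[6]='a', prepend. Next row=LF[6]=2
  step 7: row=2, L[2]='p', prepend. Next row=LF[2]=5
Reversed output: parall$

Answer: parall$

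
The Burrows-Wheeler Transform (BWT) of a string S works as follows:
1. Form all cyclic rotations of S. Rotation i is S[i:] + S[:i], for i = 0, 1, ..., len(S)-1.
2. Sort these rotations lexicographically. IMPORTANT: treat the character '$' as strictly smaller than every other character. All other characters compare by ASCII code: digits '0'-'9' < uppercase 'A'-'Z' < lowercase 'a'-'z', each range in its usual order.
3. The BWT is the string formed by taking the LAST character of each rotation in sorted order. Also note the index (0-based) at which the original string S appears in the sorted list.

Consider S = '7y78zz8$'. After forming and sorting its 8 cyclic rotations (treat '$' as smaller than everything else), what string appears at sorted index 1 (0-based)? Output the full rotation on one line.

All 8 rotations (rotation i = S[i:]+S[:i]):
  rot[0] = 7y78zz8$
  rot[1] = y78zz8$7
  rot[2] = 78zz8$7y
  rot[3] = 8zz8$7y7
  rot[4] = zz8$7y78
  rot[5] = z8$7y78z
  rot[6] = 8$7y78zz
  rot[7] = $7y78zz8
Sorted (with $ < everything):
  sorted[0] = $7y78zz8
  sorted[1] = 78zz8$7y
  sorted[2] = 7y78zz8$
  sorted[3] = 8$7y78zz
  sorted[4] = 8zz8$7y7
  sorted[5] = y78zz8$7
  sorted[6] = z8$7y78z
  sorted[7] = zz8$7y78
sorted[1] = 78zz8$7y

Answer: 78zz8$7y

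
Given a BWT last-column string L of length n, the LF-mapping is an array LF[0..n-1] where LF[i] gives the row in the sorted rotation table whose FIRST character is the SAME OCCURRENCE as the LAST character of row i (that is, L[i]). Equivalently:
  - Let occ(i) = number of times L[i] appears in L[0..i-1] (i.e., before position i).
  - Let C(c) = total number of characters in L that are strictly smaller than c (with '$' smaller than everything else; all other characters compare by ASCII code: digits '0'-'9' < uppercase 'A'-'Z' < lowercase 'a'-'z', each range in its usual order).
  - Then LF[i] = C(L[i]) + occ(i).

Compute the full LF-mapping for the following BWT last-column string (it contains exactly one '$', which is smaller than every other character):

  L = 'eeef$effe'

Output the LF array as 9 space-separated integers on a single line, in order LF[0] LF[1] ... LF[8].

Answer: 1 2 3 6 0 4 7 8 5

Derivation:
Char counts: '$':1, 'e':5, 'f':3
C (first-col start): C('$')=0, C('e')=1, C('f')=6
L[0]='e': occ=0, LF[0]=C('e')+0=1+0=1
L[1]='e': occ=1, LF[1]=C('e')+1=1+1=2
L[2]='e': occ=2, LF[2]=C('e')+2=1+2=3
L[3]='f': occ=0, LF[3]=C('f')+0=6+0=6
L[4]='$': occ=0, LF[4]=C('$')+0=0+0=0
L[5]='e': occ=3, LF[5]=C('e')+3=1+3=4
L[6]='f': occ=1, LF[6]=C('f')+1=6+1=7
L[7]='f': occ=2, LF[7]=C('f')+2=6+2=8
L[8]='e': occ=4, LF[8]=C('e')+4=1+4=5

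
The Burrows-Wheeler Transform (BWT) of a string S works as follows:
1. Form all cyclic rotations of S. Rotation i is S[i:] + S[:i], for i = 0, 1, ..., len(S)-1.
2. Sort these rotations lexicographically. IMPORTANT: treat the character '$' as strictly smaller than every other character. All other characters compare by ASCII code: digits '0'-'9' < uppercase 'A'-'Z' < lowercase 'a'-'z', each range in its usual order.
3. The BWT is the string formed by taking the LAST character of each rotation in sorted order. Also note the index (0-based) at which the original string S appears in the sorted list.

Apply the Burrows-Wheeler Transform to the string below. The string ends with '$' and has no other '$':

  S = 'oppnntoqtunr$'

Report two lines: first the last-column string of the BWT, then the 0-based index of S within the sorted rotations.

All 13 rotations (rotation i = S[i:]+S[:i]):
  rot[0] = oppnntoqtunr$
  rot[1] = ppnntoqtunr$o
  rot[2] = pnntoqtunr$op
  rot[3] = nntoqtunr$opp
  rot[4] = ntoqtunr$oppn
  rot[5] = toqtunr$oppnn
  rot[6] = oqtunr$oppnnt
  rot[7] = qtunr$oppnnto
  rot[8] = tunr$oppnntoq
  rot[9] = unr$oppnntoqt
  rot[10] = nr$oppnntoqtu
  rot[11] = r$oppnntoqtun
  rot[12] = $oppnntoqtunr
Sorted (with $ < everything):
  sorted[0] = $oppnntoqtunr  (last char: 'r')
  sorted[1] = nntoqtunr$opp  (last char: 'p')
  sorted[2] = nr$oppnntoqtu  (last char: 'u')
  sorted[3] = ntoqtunr$oppn  (last char: 'n')
  sorted[4] = oppnntoqtunr$  (last char: '$')
  sorted[5] = oqtunr$oppnnt  (last char: 't')
  sorted[6] = pnntoqtunr$op  (last char: 'p')
  sorted[7] = ppnntoqtunr$o  (last char: 'o')
  sorted[8] = qtunr$oppnnto  (last char: 'o')
  sorted[9] = r$oppnntoqtun  (last char: 'n')
  sorted[10] = toqtunr$oppnn  (last char: 'n')
  sorted[11] = tunr$oppnntoq  (last char: 'q')
  sorted[12] = unr$oppnntoqt  (last char: 't')
Last column: rpun$tpoonnqt
Original string S is at sorted index 4

Answer: rpun$tpoonnqt
4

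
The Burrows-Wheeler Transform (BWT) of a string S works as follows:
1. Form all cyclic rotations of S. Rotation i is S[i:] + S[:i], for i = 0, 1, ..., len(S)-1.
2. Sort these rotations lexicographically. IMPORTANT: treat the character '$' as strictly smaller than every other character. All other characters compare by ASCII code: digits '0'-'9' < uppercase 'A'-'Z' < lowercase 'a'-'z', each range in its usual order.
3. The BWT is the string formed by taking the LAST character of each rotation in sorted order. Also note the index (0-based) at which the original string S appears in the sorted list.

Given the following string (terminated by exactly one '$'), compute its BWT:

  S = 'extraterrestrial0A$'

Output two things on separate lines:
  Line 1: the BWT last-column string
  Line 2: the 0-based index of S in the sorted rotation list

All 19 rotations (rotation i = S[i:]+S[:i]):
  rot[0] = extraterrestrial0A$
  rot[1] = xtraterrestrial0A$e
  rot[2] = traterrestrial0A$ex
  rot[3] = raterrestrial0A$ext
  rot[4] = aterrestrial0A$extr
  rot[5] = terrestrial0A$extra
  rot[6] = errestrial0A$extrat
  rot[7] = rrestrial0A$extrate
  rot[8] = restrial0A$extrater
  rot[9] = estrial0A$extraterr
  rot[10] = strial0A$extraterre
  rot[11] = trial0A$extraterres
  rot[12] = rial0A$extraterrest
  rot[13] = ial0A$extraterrestr
  rot[14] = al0A$extraterrestri
  rot[15] = l0A$extraterrestria
  rot[16] = 0A$extraterrestrial
  rot[17] = A$extraterrestrial0
  rot[18] = $extraterrestrial0A
Sorted (with $ < everything):
  sorted[0] = $extraterrestrial0A  (last char: 'A')
  sorted[1] = 0A$extraterrestrial  (last char: 'l')
  sorted[2] = A$extraterrestrial0  (last char: '0')
  sorted[3] = al0A$extraterrestri  (last char: 'i')
  sorted[4] = aterrestrial0A$extr  (last char: 'r')
  sorted[5] = errestrial0A$extrat  (last char: 't')
  sorted[6] = estrial0A$extraterr  (last char: 'r')
  sorted[7] = extraterrestrial0A$  (last char: '$')
  sorted[8] = ial0A$extraterrestr  (last char: 'r')
  sorted[9] = l0A$extraterrestria  (last char: 'a')
  sorted[10] = raterrestrial0A$ext  (last char: 't')
  sorted[11] = restrial0A$extrater  (last char: 'r')
  sorted[12] = rial0A$extraterrest  (last char: 't')
  sorted[13] = rrestrial0A$extrate  (last char: 'e')
  sorted[14] = strial0A$extraterre  (last char: 'e')
  sorted[15] = terrestrial0A$extra  (last char: 'a')
  sorted[16] = traterrestrial0A$ex  (last char: 'x')
  sorted[17] = trial0A$extraterres  (last char: 's')
  sorted[18] = xtraterrestrial0A$e  (last char: 'e')
Last column: Al0irtr$ratrteeaxse
Original string S is at sorted index 7

Answer: Al0irtr$ratrteeaxse
7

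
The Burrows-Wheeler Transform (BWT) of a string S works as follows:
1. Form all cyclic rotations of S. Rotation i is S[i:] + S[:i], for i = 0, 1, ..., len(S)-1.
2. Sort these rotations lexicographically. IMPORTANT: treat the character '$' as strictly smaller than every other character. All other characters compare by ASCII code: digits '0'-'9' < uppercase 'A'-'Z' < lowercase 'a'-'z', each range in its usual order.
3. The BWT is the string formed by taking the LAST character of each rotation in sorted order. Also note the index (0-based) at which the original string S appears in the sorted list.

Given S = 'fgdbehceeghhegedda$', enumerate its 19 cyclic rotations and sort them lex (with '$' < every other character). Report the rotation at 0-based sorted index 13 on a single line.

Answer: gdbehceeghhegedda$f

Derivation:
All 19 rotations (rotation i = S[i:]+S[:i]):
  rot[0] = fgdbehceeghhegedda$
  rot[1] = gdbehceeghhegedda$f
  rot[2] = dbehceeghhegedda$fg
  rot[3] = behceeghhegedda$fgd
  rot[4] = ehceeghhegedda$fgdb
  rot[5] = hceeghhegedda$fgdbe
  rot[6] = ceeghhegedda$fgdbeh
  rot[7] = eeghhegedda$fgdbehc
  rot[8] = eghhegedda$fgdbehce
  rot[9] = ghhegedda$fgdbehcee
  rot[10] = hhegedda$fgdbehceeg
  rot[11] = hegedda$fgdbehceegh
  rot[12] = egedda$fgdbehceeghh
  rot[13] = gedda$fgdbehceeghhe
  rot[14] = edda$fgdbehceeghheg
  rot[15] = dda$fgdbehceeghhege
  rot[16] = da$fgdbehceeghheged
  rot[17] = a$fgdbehceeghhegedd
  rot[18] = $fgdbehceeghhegedda
Sorted (with $ < everything):
  sorted[0] = $fgdbehceeghhegedda
  sorted[1] = a$fgdbehceeghhegedd
  sorted[2] = behceeghhegedda$fgd
  sorted[3] = ceeghhegedda$fgdbeh
  sorted[4] = da$fgdbehceeghheged
  sorted[5] = dbehceeghhegedda$fg
  sorted[6] = dda$fgdbehceeghhege
  sorted[7] = edda$fgdbehceeghheg
  sorted[8] = eeghhegedda$fgdbehc
  sorted[9] = egedda$fgdbehceeghh
  sorted[10] = eghhegedda$fgdbehce
  sorted[11] = ehceeghhegedda$fgdb
  sorted[12] = fgdbehceeghhegedda$
  sorted[13] = gdbehceeghhegedda$f
  sorted[14] = gedda$fgdbehceeghhe
  sorted[15] = ghhegedda$fgdbehcee
  sorted[16] = hceeghhegedda$fgdbe
  sorted[17] = hegedda$fgdbehceegh
  sorted[18] = hhegedda$fgdbehceeg
sorted[13] = gdbehceeghhegedda$f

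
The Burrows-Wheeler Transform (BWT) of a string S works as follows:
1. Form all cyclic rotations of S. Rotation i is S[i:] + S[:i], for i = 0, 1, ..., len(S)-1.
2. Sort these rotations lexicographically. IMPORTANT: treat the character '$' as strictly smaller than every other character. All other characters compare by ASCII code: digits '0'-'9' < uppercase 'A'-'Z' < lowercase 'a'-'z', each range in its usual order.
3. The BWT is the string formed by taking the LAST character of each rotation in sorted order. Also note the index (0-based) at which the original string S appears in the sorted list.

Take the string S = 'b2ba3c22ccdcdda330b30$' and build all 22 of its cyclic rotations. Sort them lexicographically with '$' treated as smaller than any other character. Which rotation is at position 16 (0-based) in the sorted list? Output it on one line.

All 22 rotations (rotation i = S[i:]+S[:i]):
  rot[0] = b2ba3c22ccdcdda330b30$
  rot[1] = 2ba3c22ccdcdda330b30$b
  rot[2] = ba3c22ccdcdda330b30$b2
  rot[3] = a3c22ccdcdda330b30$b2b
  rot[4] = 3c22ccdcdda330b30$b2ba
  rot[5] = c22ccdcdda330b30$b2ba3
  rot[6] = 22ccdcdda330b30$b2ba3c
  rot[7] = 2ccdcdda330b30$b2ba3c2
  rot[8] = ccdcdda330b30$b2ba3c22
  rot[9] = cdcdda330b30$b2ba3c22c
  rot[10] = dcdda330b30$b2ba3c22cc
  rot[11] = cdda330b30$b2ba3c22ccd
  rot[12] = dda330b30$b2ba3c22ccdc
  rot[13] = da330b30$b2ba3c22ccdcd
  rot[14] = a330b30$b2ba3c22ccdcdd
  rot[15] = 330b30$b2ba3c22ccdcdda
  rot[16] = 30b30$b2ba3c22ccdcdda3
  rot[17] = 0b30$b2ba3c22ccdcdda33
  rot[18] = b30$b2ba3c22ccdcdda330
  rot[19] = 30$b2ba3c22ccdcdda330b
  rot[20] = 0$b2ba3c22ccdcdda330b3
  rot[21] = $b2ba3c22ccdcdda330b30
Sorted (with $ < everything):
  sorted[0] = $b2ba3c22ccdcdda330b30
  sorted[1] = 0$b2ba3c22ccdcdda330b3
  sorted[2] = 0b30$b2ba3c22ccdcdda33
  sorted[3] = 22ccdcdda330b30$b2ba3c
  sorted[4] = 2ba3c22ccdcdda330b30$b
  sorted[5] = 2ccdcdda330b30$b2ba3c2
  sorted[6] = 30$b2ba3c22ccdcdda330b
  sorted[7] = 30b30$b2ba3c22ccdcdda3
  sorted[8] = 330b30$b2ba3c22ccdcdda
  sorted[9] = 3c22ccdcdda330b30$b2ba
  sorted[10] = a330b30$b2ba3c22ccdcdd
  sorted[11] = a3c22ccdcdda330b30$b2b
  sorted[12] = b2ba3c22ccdcdda330b30$
  sorted[13] = b30$b2ba3c22ccdcdda330
  sorted[14] = ba3c22ccdcdda330b30$b2
  sorted[15] = c22ccdcdda330b30$b2ba3
  sorted[16] = ccdcdda330b30$b2ba3c22
  sorted[17] = cdcdda330b30$b2ba3c22c
  sorted[18] = cdda330b30$b2ba3c22ccd
  sorted[19] = da330b30$b2ba3c22ccdcd
  sorted[20] = dcdda330b30$b2ba3c22cc
  sorted[21] = dda330b30$b2ba3c22ccdc
sorted[16] = ccdcdda330b30$b2ba3c22

Answer: ccdcdda330b30$b2ba3c22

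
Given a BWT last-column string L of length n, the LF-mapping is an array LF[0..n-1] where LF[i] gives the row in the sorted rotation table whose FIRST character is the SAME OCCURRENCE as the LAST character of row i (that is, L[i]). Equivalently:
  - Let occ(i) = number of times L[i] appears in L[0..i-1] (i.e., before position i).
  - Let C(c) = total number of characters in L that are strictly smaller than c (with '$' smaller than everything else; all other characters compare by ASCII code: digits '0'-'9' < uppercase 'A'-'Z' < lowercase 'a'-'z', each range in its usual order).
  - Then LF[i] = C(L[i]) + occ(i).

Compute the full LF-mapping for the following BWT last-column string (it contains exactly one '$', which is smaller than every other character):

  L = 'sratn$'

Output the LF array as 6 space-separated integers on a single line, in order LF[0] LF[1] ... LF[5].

Answer: 4 3 1 5 2 0

Derivation:
Char counts: '$':1, 'a':1, 'n':1, 'r':1, 's':1, 't':1
C (first-col start): C('$')=0, C('a')=1, C('n')=2, C('r')=3, C('s')=4, C('t')=5
L[0]='s': occ=0, LF[0]=C('s')+0=4+0=4
L[1]='r': occ=0, LF[1]=C('r')+0=3+0=3
L[2]='a': occ=0, LF[2]=C('a')+0=1+0=1
L[3]='t': occ=0, LF[3]=C('t')+0=5+0=5
L[4]='n': occ=0, LF[4]=C('n')+0=2+0=2
L[5]='$': occ=0, LF[5]=C('$')+0=0+0=0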